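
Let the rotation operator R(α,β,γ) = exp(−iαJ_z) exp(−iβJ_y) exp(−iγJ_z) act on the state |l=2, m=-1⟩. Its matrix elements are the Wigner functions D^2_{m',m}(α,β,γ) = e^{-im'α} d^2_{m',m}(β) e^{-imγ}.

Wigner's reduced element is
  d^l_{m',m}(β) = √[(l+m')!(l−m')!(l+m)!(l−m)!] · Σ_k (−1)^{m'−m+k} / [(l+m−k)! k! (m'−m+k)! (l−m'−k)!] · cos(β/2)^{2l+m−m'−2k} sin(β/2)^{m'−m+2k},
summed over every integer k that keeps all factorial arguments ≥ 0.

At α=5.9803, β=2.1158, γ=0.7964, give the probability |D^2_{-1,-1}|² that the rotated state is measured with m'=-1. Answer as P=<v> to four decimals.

P=0.2405

Split into d^2_{-1,-1}(β=2.1158) × two z-phases.
c=cos(2.1158/2)=0.490703, s=sin(2.1158/2)=0.871327; N=√[1·6·1·6]=6.000000
The bounds max(0,m−m')=0 and min(l+m,l−m')=1 give 2 terms
  k=0: (−1)^0·6.0000/(6)·0.4907^4·0.8713^0 = +0.057980
  k=1: (−1)^1·6.0000/(2)·0.4907^2·0.8713^2 = -0.548430
d^2_{-1,-1}(2.1158) = +0.057980 -0.548430 = -0.490450
|D^2_{-1,-1}|² = |d^2_{-1,-1}(β)|² = (-0.490450)² = 0.240541 (the z-rotation phases have unit modulus)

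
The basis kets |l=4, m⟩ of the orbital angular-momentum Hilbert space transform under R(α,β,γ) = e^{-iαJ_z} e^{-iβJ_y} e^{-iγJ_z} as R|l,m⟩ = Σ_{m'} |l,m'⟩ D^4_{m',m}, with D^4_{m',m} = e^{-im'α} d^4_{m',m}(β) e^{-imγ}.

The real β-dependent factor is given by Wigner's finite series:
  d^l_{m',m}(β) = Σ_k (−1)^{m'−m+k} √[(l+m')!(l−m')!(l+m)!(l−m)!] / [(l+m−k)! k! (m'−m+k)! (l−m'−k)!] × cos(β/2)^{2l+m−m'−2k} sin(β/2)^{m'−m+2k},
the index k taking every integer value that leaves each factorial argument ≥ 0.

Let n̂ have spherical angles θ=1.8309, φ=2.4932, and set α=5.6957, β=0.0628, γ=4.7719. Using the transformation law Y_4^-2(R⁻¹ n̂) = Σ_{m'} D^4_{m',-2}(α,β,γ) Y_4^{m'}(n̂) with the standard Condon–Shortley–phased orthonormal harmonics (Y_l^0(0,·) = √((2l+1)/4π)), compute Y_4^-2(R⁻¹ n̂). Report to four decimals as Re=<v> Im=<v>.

Need the full column D^4_{m',-2} for m'=−4..4 at α=5.6957, β=0.0628, γ=4.7719.
cos(β/2)=0.999507, sin(β/2)=0.031395
d^4_{-4,-2}: single k=2 term ⇒ +0.005200;  D = +0.003189+0.004108i
d^4_{-3,-2}: k∈[1..2] ⇒ +0.117064 -0.000346 = +0.116718;  D = +0.008471+0.116410i
d^4_{-2,-2}: k∈[0..2] ⇒ +0.996063 -0.011793 +0.000015 = +0.984285;  D = -0.484664+0.856690i
d^4_{-1,-2}: k∈[0..2] ⇒ -0.132738 +0.000655 -0.000000 = -0.132084;  D = +0.117853-0.059638i
d^4_{0,-2}: k∈[0..2] ⇒ +0.009323 -0.000025 +0.000000 = +0.009298;  D = -0.009233-0.001104i
d^4_{1,-2}: k∈[0..2] ⇒ -0.000437 +0.000001 -0.000000 = -0.000436;  D = +0.000332+0.000283i
d^4_{2,-2}: k∈[0..2] ⇒ +0.000015 -0.000000 +0.000000 = +0.000015;  D = -0.000004-0.000014i
d^4_{3,-2}: k∈[0..1] ⇒ -0.000000 +0.000000 = -0.000000;  D = -0.000000+0.000000i
d^4_{4,-2}: single k=0 term ⇒ +0.000000;  D = +0.000000-0.000000i
Y_4^{m'}(θ=1.8309,φ=2.4932) and Σ D·Y over m':
  (+0.0032+0.0041i)·(-0.3294+0.2011i)  (+0.0085+0.1164i)·(-0.1062+0.2704i)  (-0.4847+0.8567i)·(-0.0454-0.1615i)  (+0.1179-0.0596i)·(-0.2378-0.1801i)  (-0.0092-0.0011i)·(+0.1236+0.0000i)  (+0.0003+0.0003i)·(+0.2378-0.1801i)  (-0.0000-0.0000i)·(-0.0454+0.1615i)  (-0.0000+0.0000i)·(+0.1062+0.2704i)  (+0.0000-0.0000i)·(-0.3294-0.2011i)
Y_4^-2(R⁻¹ n̂) = +0.086333+0.021416i

Re=0.0863 Im=0.0214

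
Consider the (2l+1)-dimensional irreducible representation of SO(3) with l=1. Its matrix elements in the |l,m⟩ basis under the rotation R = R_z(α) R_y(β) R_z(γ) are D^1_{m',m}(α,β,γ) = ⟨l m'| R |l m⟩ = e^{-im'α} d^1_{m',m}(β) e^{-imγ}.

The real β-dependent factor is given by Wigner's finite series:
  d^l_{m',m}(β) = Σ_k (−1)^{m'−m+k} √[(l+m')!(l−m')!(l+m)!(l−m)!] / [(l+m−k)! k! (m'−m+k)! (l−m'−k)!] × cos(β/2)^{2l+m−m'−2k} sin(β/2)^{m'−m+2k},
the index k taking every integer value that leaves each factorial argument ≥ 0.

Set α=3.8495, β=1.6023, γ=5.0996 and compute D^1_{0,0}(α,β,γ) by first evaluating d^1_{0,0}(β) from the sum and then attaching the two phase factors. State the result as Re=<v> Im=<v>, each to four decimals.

First d^1_{0,0}(β=1.6023), then the phase factors e^{-i(0)α} and e^{-i(0)γ}:
c=cos(1.6023/2)=0.695881, s=sin(1.6023/2)=0.718157; N=√[1·1·1·1]=1.000000
The bounds max(0,m−m')=0 and min(l+m,l−m')=1 give 2 terms
  k=0: (−1)^0·1.0000/(1)·0.6959^2·0.7182^0 = +0.484251
  k=1: (−1)^1·1.0000/(1)·0.6959^0·0.7182^2 = -0.515749
d^1_{0,0}(1.6023) = +0.484251 -0.515749 = -0.031498
Attach z-rotation phases: D = e^{-i(0)(3.8495)}·(-0.031498)·e^{-i(0)(5.0996)} = -0.031498+0.000000i

Re=-0.0315 Im=0.0000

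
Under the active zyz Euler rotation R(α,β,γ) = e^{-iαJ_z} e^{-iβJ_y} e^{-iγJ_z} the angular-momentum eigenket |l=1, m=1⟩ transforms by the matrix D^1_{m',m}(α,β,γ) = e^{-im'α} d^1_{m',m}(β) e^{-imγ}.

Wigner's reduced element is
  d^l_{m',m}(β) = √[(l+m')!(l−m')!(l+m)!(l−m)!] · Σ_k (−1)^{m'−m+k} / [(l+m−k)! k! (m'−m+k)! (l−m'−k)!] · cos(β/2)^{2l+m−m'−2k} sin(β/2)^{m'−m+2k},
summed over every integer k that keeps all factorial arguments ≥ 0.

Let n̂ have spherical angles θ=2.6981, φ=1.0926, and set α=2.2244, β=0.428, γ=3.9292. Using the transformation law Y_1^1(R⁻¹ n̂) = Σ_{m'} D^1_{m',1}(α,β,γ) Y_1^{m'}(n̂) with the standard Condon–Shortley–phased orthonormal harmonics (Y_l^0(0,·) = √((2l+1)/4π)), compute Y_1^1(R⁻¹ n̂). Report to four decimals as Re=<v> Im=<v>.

Need the full column D^1_{m',1} for m'=−1..1 at α=2.2244, β=0.428, γ=3.9292.
cos(β/2)=0.977189, sin(β/2)=0.212370
d^1_{-1,1}: single k=2 term ⇒ +0.045101;  D = -0.006026-0.044697i
d^1_{0,1}: single k=1 term ⇒ +0.293486;  D = -0.207067+0.207984i
d^1_{1,1}: single k=0 term ⇒ +0.954899;  D = +0.946893+0.123395i
Y_1^{m'}(θ=2.6981,φ=1.0926) and Σ D·Y over m':
  (-0.0060-0.0447i)·(+0.0682-0.1316i)  (-0.2071+0.2080i)·(-0.4413+0.0000i)  (+0.9469+0.1234i)·(-0.0682-0.1316i)
Y_1^1(R⁻¹ n̂) = +0.036734-0.227095i

Re=0.0367 Im=-0.2271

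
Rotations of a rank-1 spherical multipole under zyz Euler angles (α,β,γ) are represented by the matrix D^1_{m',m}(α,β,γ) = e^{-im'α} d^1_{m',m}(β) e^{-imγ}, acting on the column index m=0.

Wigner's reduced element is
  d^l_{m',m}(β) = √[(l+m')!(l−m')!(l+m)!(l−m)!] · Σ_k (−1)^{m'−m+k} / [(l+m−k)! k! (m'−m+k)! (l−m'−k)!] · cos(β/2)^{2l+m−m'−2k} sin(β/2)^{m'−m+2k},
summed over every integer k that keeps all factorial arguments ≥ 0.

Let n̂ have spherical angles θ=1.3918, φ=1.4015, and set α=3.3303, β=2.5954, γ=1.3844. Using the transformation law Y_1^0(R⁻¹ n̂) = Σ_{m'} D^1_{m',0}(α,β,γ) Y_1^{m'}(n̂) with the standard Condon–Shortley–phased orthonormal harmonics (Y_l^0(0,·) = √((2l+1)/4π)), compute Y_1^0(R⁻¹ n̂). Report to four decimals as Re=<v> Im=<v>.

Need the full column D^1_{m',0} for m'=−1..1 at α=3.3303, β=2.5954, γ=1.3844.
cos(β/2)=0.269714, sin(β/2)=0.962940
d^1_{-1,0}: single k=1 term ⇒ +0.367298;  D = -0.360777-0.068901i
d^1_{0,0}: k∈[0..1] ⇒ +0.072746 -0.927254 = -0.854508;  D = -0.854508+0.000000i
d^1_{1,0}: single k=0 term ⇒ -0.367298;  D = +0.360777-0.068901i
Y_1^{m'}(θ=1.3918,φ=1.4015) and Σ D·Y over m':
  (-0.3608-0.0689i)·(+0.0573-0.3351i)  (-0.8545+0.0000i)·(+0.0870+0.0000i)  (+0.3608-0.0689i)·(-0.0573-0.3351i)
Y_1^0(R⁻¹ n̂) = -0.161847+0.000000i

Re=-0.1618 Im=0.0000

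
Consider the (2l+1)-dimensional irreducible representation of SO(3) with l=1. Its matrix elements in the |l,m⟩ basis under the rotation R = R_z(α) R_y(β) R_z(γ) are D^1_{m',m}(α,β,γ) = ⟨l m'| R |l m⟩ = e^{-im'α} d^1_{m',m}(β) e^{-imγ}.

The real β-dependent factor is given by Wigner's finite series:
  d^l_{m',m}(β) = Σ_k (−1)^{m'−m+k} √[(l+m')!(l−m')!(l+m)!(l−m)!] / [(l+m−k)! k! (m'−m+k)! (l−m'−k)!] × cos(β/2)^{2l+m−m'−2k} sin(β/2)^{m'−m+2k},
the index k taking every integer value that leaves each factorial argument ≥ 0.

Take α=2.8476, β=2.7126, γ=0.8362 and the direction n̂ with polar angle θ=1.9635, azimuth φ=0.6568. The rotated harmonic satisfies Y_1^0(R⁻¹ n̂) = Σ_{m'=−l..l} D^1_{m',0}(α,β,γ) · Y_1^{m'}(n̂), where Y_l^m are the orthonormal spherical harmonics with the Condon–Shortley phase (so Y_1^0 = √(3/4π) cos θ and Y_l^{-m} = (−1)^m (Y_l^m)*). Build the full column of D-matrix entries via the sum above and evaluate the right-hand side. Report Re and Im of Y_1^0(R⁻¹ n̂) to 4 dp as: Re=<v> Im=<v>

Need the full column D^1_{m',0} for m'=−1..1 at α=2.8476, β=2.7126, γ=0.8362.
cos(β/2)=0.212855, sin(β/2)=0.977084
d^1_{-1,0}: single k=1 term ⇒ +0.294125;  D = -0.281505+0.085230i
d^1_{0,0}: k∈[0..1] ⇒ +0.045307 -0.954693 = -0.909385;  D = -0.909385+0.000000i
d^1_{1,0}: single k=0 term ⇒ -0.294125;  D = +0.281505+0.085230i
Y_1^{m'}(θ=1.9635,φ=0.6568) and Σ D·Y over m':
  (-0.2815+0.0852i)·(+0.2528-0.1949i)  (-0.9094+0.0000i)·(-0.1870+0.0000i)  (+0.2815+0.0852i)·(-0.2528-0.1949i)
Y_1^0(R⁻¹ n̂) = +0.060940+0.000000i

Re=0.0609 Im=0.0000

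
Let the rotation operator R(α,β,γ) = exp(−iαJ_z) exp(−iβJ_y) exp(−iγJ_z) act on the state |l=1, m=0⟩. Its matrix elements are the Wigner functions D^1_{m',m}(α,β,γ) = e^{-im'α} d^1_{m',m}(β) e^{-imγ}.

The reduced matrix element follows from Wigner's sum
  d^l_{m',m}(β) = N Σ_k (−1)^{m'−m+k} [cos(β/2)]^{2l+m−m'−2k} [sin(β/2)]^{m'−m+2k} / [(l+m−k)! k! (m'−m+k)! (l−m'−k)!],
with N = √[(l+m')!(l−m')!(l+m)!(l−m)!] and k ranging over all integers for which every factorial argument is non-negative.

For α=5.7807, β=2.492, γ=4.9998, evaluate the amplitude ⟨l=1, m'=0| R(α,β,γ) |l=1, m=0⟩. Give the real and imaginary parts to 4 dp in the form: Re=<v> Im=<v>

Split into d^1_{0,0}(β=2.492) × two z-phases.
c=cos(2.492/2)=0.319116, s=sin(2.492/2)=0.947716; N=√[1·1·1·1]=1.000000
k: max(0,(0)−(0))=0 … min(1+(0),1−(0))=1
  k=0: (−1)^0·1.0000/(1)·0.3191^2·0.9477^0 = +0.101835
  k=1: (−1)^1·1.0000/(1)·0.3191^0·0.9477^2 = -0.898165
d^1_{0,0}(2.492) = +0.101835 -0.898165 = -0.796330
Attach z-rotation phases: D = e^{-i(0)(5.7807)}·(-0.796330)·e^{-i(0)(4.9998)} = -0.796330+0.000000i

Re=-0.7963 Im=0.0000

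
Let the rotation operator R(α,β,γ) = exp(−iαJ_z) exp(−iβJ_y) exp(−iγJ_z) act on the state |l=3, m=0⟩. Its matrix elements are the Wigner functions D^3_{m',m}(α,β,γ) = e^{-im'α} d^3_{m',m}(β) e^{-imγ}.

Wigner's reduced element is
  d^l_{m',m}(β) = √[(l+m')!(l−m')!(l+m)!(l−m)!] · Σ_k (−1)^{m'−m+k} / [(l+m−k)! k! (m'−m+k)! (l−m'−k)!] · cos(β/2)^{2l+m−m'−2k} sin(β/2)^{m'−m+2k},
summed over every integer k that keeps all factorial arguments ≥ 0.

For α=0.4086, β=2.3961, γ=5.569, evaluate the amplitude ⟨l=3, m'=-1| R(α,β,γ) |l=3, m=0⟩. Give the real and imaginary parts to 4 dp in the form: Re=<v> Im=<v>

Re=0.4580 Im=0.1983

First d^3_{-1,0}(β=2.3961), then the phase factors e^{-i(-1)α} and e^{-i(0)γ}:
With c≡cos(β/2)=0.364175 and s≡sin(β/2)=0.931331, N=[2·24·6·6]^{1/2}=41.569219
k: max(0,(0)−(-1))=1 … min(3+(0),3−(-1))=3
  k=1: (−1)^0·41.5692/(12)·0.3642^5·0.9313^1 = +0.020665
  k=2: (−1)^1·41.5692/(4)·0.3642^3·0.9313^3 = -0.405464
  k=3: (−1)^2·41.5692/(12)·0.3642^1·0.9313^5 = +0.883934
d^3_{-1,0}(2.3961) = +0.020665 -0.405464 +0.883934 = +0.499135
Phases: e^{-i·(-1)·0.4086}=+0.917678+0.397325i, e^{-i·(0)·5.569}=+1.000000+0.000000i ⇒ D=+0.458045+0.198319i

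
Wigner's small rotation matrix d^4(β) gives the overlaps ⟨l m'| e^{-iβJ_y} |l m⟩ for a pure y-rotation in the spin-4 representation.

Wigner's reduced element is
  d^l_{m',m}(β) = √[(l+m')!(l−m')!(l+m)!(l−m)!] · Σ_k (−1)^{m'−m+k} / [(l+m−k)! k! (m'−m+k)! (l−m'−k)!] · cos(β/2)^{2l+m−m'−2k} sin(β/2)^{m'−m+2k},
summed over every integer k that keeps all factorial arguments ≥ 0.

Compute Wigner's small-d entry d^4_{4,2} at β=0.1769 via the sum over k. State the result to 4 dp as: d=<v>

d=0.0403

d^4_{4,2}(β=0.1769) via Wigner's sum:
c=cos(0.1769/2)=0.996091, s=sin(0.1769/2)=0.088335; N=√[40320·1·720·2]=7619.763776
The bounds max(0,m−m')=0 and min(l+m,l−m')=0 give 1 term
  k=0: (−1)^2·7619.7638/(1440)·0.9961^6·0.0883^2 = +0.040331
d^4_{4,2}(0.1769) = +0.040331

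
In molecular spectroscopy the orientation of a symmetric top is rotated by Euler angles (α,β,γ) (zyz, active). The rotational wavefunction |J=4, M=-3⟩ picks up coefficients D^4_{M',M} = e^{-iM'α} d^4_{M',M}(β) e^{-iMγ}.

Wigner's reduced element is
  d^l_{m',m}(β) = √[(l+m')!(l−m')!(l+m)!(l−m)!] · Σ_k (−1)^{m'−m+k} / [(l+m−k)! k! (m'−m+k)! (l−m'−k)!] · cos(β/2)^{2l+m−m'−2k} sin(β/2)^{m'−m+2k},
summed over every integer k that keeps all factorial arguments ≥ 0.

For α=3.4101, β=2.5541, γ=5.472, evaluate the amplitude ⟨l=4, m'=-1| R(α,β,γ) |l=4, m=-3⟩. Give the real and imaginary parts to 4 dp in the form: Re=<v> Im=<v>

First d^4_{-1,-3}(β=2.5541), then the phase factors e^{-i(-1)α} and e^{-i(-3)γ}:
With c≡cos(β/2)=0.289540 and s≡sin(β/2)=0.957166, N=[6·120·1·5040]^{1/2}=1904.940944
k∈{0,1} keeps every argument non-negative
  k=0: (−1)^2·1904.9409/(240)·0.2895^6·0.9572^2 = +0.004284
  k=1: (−1)^3·1904.9409/(144)·0.2895^4·0.9572^4 = -0.078037
d^4_{-1,-3}(2.5541) = +0.004284 -0.078037 = -0.073753
D = (-0.964168-0.265293i)·(-0.073753)·(-0.759640-0.650344i) = -0.041293-0.061109i

Re=-0.0413 Im=-0.0611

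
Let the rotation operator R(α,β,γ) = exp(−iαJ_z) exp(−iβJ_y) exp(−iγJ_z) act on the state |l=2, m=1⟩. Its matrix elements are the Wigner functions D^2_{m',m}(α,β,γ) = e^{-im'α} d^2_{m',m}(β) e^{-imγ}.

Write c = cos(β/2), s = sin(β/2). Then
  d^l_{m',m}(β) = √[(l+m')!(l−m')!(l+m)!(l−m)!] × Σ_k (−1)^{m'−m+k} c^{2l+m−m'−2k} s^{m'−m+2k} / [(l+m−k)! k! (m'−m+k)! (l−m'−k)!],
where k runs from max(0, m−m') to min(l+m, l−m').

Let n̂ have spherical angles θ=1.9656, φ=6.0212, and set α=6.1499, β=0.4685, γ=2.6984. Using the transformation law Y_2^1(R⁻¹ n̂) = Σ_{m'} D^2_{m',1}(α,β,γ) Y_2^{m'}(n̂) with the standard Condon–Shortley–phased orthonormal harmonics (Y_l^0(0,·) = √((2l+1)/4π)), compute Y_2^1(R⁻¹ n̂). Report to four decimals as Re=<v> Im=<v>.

Need the full column D^2_{m',1} for m'=−2..2 at α=6.1499, β=0.4685, γ=2.6984.
cos(β/2)=0.972689, sin(β/2)=0.232114
d^2_{-2,1}: single k=3 term ⇒ +0.024328;  D = -0.023949-0.004275i
d^2_{-1,1}: k∈[2..3] ⇒ +0.152922 -0.002903 = +0.150019;  D = -0.142873-0.045751i
d^2_{0,1}: k∈[1..2] ⇒ +0.523236 -0.029796 = +0.493441;  D = -0.445768-0.211600i
d^2_{1,1}: k∈[0..1] ⇒ +0.895149 -0.152922 = +0.742227;  D = -0.622274-0.404569i
d^2_{2,1}: single k=0 term ⇒ -0.427220;  D = +0.324054+0.278400i
Y_2^{m'}(θ=1.9656,φ=6.0212) and Σ D·Y over m':
  (-0.0239-0.0043i)·(+0.2850+0.1647i)  (-0.1429-0.0458i)·(-0.2649-0.0710i)  (-0.4458-0.2116i)·(-0.1754+0.0000i)  (-0.6223-0.4046i)·(+0.2649-0.0710i)  (+0.3241+0.2784i)·(+0.2850-0.1647i)
Y_2^1(R⁻¹ n̂) = +0.051269+0.017226i

Re=0.0513 Im=0.0172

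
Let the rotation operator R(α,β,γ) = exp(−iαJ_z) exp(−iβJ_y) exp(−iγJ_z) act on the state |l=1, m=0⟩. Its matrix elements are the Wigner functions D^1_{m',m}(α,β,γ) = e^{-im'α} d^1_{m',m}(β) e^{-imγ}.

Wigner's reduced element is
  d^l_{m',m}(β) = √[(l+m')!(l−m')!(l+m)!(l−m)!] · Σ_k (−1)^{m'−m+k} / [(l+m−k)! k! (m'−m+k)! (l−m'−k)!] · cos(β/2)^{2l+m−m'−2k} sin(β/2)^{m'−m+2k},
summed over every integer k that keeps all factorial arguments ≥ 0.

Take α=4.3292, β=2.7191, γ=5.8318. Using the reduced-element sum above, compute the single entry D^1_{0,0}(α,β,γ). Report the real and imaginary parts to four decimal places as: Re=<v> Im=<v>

Re=-0.9121 Im=0.0000

Split into d^1_{0,0}(β=2.7191) × two z-phases.
c=cos(2.7191/2)=0.209679, s=sin(2.7191/2)=0.977770; N=√[1·1·1·1]=1.000000
Admissible k: 0..1 (factorial args all ≥0)
  k=0: (−1)^0·1.0000/(1)·0.2097^2·0.9778^0 = +0.043965
  k=1: (−1)^1·1.0000/(1)·0.2097^0·0.9778^2 = -0.956035
d^1_{0,0}(2.7191) = +0.043965 -0.956035 = -0.912070
Attach z-rotation phases: D = e^{-i(0)(4.3292)}·(-0.912070)·e^{-i(0)(5.8318)} = -0.912070+0.000000i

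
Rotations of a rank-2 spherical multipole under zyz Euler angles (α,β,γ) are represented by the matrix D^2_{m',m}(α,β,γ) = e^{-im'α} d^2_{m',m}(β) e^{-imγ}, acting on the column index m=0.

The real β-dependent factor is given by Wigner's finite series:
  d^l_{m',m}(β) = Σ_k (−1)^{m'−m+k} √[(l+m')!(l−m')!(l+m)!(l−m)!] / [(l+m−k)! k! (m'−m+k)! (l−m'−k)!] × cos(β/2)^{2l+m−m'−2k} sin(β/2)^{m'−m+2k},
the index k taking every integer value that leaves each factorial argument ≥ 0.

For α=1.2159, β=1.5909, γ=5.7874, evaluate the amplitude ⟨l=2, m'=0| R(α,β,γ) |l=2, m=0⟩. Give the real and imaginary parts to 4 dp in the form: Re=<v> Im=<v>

Re=-0.4994 Im=0.0000

Split into d^2_{0,0}(β=1.5909) × two z-phases.
With c≡cos(β/2)=0.699963 and s≡sin(β/2)=0.714179, N=[2·2·2·2]^{1/2}=4.000000
The bounds max(0,m−m')=0 and min(l+m,l−m')=2 give 3 terms
  k=0: (−1)^0·4.0000/(4)·0.7000^4·0.7142^0 = +0.240050
  k=1: (−1)^1·4.0000/(1)·0.7000^2·0.7142^2 = -0.999596
  k=2: (−1)^2·4.0000/(4)·0.7000^0·0.7142^4 = +0.260152
d^2_{0,0}(1.5909) = +0.240050 -0.999596 +0.260152 = -0.499394
D = (+1.000000+0.000000i)·(-0.499394)·(+1.000000+0.000000i) = -0.499394+0.000000i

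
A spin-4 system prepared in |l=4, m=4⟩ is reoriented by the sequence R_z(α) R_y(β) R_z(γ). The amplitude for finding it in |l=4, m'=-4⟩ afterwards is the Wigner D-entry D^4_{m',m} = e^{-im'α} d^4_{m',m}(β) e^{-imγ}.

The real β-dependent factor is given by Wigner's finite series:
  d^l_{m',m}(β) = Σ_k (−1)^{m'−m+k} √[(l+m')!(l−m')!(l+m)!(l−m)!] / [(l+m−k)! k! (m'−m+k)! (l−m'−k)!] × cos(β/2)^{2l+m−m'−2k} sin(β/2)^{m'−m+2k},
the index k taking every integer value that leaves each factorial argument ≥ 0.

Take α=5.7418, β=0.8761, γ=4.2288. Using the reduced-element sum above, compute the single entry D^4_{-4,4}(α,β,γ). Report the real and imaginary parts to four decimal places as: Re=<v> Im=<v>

D^4_{-4,4}(5.7418,0.8761,4.2288) = e^{-i·-4·5.7418}·d^4_{-4,4}(0.8761)·e^{-i·4·4.2288}. Compute d first:
Half-angle: c=0.905581, s=0.424174. N=√(1·40320·40320·1)=40320.000000
k∈{8} keeps every argument non-negative
  k=8: (−1)^0·40320.0000/(40320)·0.9056^0·0.4242^8 = +0.001048
d^4_{-4,4}(0.8761) = +0.001048
D = (-0.560297-0.828291i)·(+0.001048)·(-0.355603+0.934637i) = +0.001020-0.000240i

Re=0.0010 Im=-0.0002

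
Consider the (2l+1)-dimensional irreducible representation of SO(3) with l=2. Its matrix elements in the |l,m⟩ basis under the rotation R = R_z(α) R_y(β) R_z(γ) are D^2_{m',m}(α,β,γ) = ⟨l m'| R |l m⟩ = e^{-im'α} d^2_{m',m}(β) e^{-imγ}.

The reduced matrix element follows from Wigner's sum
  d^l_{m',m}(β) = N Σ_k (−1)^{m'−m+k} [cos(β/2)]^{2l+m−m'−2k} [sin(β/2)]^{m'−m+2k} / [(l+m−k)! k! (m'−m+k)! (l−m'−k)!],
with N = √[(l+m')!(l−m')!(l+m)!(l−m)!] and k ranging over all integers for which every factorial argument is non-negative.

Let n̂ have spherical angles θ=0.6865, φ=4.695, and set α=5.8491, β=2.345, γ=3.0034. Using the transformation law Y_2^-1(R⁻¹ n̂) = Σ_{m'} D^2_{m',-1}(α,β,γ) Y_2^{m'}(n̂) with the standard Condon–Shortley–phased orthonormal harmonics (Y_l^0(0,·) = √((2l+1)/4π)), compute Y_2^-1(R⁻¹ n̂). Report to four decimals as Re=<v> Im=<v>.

Re=-0.1782 Im=0.1863

Need the full column D^2_{m',-1} for m'=−2..2 at α=5.8491, β=2.345, γ=3.0034.
cos(β/2)=0.387849, sin(β/2)=0.921723
d^2_{-2,-1}: single k=1 term ⇒ +0.107552;  D = -0.057533+0.090870i
d^2_{-1,-1}: k∈[0..1] ⇒ +0.022628 -0.383395 = -0.360767;  D = +0.303286-0.195373i
d^2_{0,-1}: k∈[0..1] ⇒ -0.131723 +0.743942 = +0.612219;  D = -0.606382+0.084335i
d^2_{1,-1}: k∈[0..1] ⇒ +0.383395 -0.721775 = -0.338380;  D = +0.323675+0.098669i
d^2_{2,-1}: single k=0 term ⇒ -0.607426;  D = +0.452647+0.405064i
Y_2^{m'}(θ=0.6865,φ=4.695) and Σ D·Y over m':
  (-0.0575+0.0909i)·(-0.1551-0.0054i)  (+0.3033-0.1954i)·(-0.0066+0.3787i)  (-0.6064+0.0843i)·(+0.2507+0.0000i)  (+0.3237+0.0987i)·(+0.0066+0.3787i)  (+0.4526+0.4051i)·(-0.1551+0.0054i)
Y_2^-1(R⁻¹ n̂) = -0.178216+0.186335i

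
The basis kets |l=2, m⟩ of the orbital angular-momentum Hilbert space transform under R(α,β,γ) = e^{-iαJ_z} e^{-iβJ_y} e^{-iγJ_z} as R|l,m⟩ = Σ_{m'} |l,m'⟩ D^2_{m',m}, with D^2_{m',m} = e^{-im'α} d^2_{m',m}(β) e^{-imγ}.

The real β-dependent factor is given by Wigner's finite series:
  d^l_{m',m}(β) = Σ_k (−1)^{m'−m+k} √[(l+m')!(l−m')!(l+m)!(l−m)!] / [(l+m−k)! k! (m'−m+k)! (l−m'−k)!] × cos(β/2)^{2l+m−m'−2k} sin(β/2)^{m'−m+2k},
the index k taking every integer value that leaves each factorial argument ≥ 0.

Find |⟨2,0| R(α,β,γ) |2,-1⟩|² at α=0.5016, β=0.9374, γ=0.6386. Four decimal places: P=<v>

D^2_{0,-1}(0.5016,0.9374,0.6386) = e^{-i·0·0.5016}·d^2_{0,-1}(0.9374)·e^{-i·-1·0.6386}. Compute d first:
Half-angle: c=0.892156, s=0.451727. N=√(2·2·1·6)=4.898979
The bounds max(0,m−m')=0 and min(l+m,l−m')=1 give 2 terms
  k=0: (−1)^1·4.8990/(2)·0.8922^3·0.4517^1 = -0.785732
  k=1: (−1)^2·4.8990/(2)·0.8922^1·0.4517^3 = +0.201439
d^2_{0,-1}(0.9374) = -0.785732 +0.201439 = -0.584293
|D^2_{0,-1}|² = |d^2_{0,-1}(β)|² = (-0.584293)² = 0.341398 (the z-rotation phases have unit modulus)

P=0.3414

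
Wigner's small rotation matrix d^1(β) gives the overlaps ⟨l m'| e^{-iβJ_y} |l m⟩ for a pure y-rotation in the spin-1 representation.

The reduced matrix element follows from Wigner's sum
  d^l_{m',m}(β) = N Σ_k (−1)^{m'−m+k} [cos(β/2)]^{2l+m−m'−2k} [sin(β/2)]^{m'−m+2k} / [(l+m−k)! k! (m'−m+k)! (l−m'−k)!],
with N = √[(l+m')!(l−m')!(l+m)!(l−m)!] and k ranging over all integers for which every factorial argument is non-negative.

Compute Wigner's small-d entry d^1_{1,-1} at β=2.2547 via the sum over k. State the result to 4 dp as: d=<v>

d=0.8159

d^1_{1,-1}(β=2.2547) via Wigner's sum:
With c≡cos(β/2)=0.429055 and s≡sin(β/2)=0.903278, N=[2·1·1·2]^{1/2}=2.000000
The bounds max(0,m−m')=0 and min(l+m,l−m')=0 give 1 term
  k=0: (−1)^2·2.0000/(2)·0.4291^0·0.9033^2 = +0.815912
d^1_{1,-1}(2.2547) = +0.815912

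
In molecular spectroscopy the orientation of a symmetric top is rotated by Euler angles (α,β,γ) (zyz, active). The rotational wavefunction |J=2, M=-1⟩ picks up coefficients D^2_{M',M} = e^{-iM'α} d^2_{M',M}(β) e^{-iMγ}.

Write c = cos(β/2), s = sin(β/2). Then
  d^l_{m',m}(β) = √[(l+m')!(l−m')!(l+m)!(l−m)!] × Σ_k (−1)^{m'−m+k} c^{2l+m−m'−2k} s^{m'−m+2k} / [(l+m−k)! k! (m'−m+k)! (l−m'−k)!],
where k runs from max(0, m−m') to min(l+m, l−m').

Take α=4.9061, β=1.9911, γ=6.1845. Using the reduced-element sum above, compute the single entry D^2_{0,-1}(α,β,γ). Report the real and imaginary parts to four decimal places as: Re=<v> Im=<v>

Re=0.4540 Im=-0.0450

Split into d^2_{0,-1}(β=1.9911) × two z-phases.
c=cos(1.9911/2)=0.544041, s=sin(1.9911/2)=0.839058; N=√[2·2·1·6]=4.898979
k: max(0,(-1)−(0))=0 … min(2+(-1),2−(0))=1
  k=0: (−1)^1·4.8990/(2)·0.5440^3·0.8391^1 = -0.330951
  k=1: (−1)^2·4.8990/(2)·0.5440^1·0.8391^3 = +0.787198
d^2_{0,-1}(1.9911) = -0.330951 +0.787198 = +0.456247
Phases: e^{-i·(0)·4.9061}=+1.000000+0.000000i, e^{-i·(-1)·6.1845}=+0.995135-0.098525i ⇒ D=+0.454027-0.044952i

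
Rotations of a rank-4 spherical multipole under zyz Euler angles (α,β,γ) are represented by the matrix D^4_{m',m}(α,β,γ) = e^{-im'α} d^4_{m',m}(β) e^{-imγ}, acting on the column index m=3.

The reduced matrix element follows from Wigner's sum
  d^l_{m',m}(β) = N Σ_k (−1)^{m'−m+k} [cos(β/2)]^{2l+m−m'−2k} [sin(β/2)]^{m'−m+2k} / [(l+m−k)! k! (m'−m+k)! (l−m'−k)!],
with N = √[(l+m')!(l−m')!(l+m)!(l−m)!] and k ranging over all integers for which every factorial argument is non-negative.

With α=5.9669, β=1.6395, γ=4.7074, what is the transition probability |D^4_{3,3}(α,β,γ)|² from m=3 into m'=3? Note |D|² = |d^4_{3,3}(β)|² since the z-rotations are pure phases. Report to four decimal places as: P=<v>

First d^4_{3,3}(β=1.6395), then the phase factors e^{-i(3)α} and e^{-i(3)γ}:
Half-angle: c=0.682404, s=0.730975. N=√(5040·1·5040·1)=5040.000000
The bounds max(0,m−m')=0 and min(l+m,l−m')=1 give 2 terms
  k=0: (−1)^0·5040.0000/(5040)·0.6824^8·0.7310^0 = +0.047025
  k=1: (−1)^1·5040.0000/(720)·0.6824^6·0.7310^2 = -0.377705
d^4_{3,3}(1.6395) = +0.047025 -0.377705 = -0.330680
|D^4_{3,3}|² = |d^4_{3,3}(β)|² = (-0.330680)² = 0.109349 (the z-rotation phases have unit modulus)

P=0.1093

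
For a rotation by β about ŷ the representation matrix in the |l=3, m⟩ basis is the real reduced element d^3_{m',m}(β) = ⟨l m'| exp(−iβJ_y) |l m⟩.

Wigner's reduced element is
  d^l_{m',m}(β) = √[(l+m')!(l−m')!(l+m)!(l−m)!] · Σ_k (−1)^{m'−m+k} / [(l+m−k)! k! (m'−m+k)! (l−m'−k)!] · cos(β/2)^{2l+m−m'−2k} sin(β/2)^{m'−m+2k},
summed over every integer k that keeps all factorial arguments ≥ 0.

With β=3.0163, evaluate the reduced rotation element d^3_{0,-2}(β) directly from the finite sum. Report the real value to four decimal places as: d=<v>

d=-0.0212

d^3_{0,-2}(β=3.0163) via Wigner's sum:
c=cos(3.0163/2)=0.062605, s=sin(3.0163/2)=0.998038; N=√[6·6·1·120]=65.726707
k∈{0,1} keeps every argument non-negative
  k=0: (−1)^2·65.7267/(12)·0.0626^4·0.9980^2 = +0.000084
  k=1: (−1)^3·65.7267/(12)·0.0626^2·0.9980^4 = -0.021300
d^3_{0,-2}(3.0163) = +0.000084 -0.021300 = -0.021216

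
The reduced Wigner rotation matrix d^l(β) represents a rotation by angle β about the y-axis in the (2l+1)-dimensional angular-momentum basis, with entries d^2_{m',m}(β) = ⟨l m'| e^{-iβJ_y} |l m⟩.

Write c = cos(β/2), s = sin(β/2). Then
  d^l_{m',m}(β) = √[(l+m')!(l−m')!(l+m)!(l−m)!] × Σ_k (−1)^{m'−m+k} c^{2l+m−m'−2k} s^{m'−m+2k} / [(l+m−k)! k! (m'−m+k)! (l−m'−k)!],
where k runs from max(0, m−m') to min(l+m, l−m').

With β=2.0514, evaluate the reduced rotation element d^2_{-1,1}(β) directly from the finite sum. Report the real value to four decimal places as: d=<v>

d=0.0551

d^2_{-1,1}(β=2.0514) via Wigner's sum:
With c≡cos(β/2)=0.518500 and s≡sin(β/2)=0.855077, N=[1·6·6·1]^{1/2}=6.000000
The bounds max(0,m−m')=2 and min(l+m,l−m')=3 give 2 terms
  k=2: (−1)^0·6.0000/(2)·0.5185^2·0.8551^2 = +0.589699
  k=3: (−1)^1·6.0000/(6)·0.5185^0·0.8551^4 = -0.534591
d^2_{-1,1}(2.0514) = +0.589699 -0.534591 = +0.055108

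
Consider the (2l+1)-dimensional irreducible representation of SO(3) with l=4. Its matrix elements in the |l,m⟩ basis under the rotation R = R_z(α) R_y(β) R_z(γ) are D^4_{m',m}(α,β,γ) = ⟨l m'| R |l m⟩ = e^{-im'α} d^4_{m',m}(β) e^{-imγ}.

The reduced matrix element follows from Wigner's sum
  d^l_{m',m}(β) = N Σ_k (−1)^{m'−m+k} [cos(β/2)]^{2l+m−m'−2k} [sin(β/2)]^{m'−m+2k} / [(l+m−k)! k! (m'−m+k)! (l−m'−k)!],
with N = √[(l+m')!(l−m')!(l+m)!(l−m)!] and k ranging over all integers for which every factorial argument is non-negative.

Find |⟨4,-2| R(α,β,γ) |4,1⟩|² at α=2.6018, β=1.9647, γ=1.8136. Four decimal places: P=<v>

P=0.1346

Split into d^4_{-2,1}(β=1.9647) × two z-phases.
Half-angle: c=0.555069, s=0.831804. N=√(2·720·120·6)=1018.233765
The bounds max(0,m−m')=3 and min(l+m,l−m')=5 give 3 terms
  k=3: (−1)^0·1018.2338/(72)·0.5551^5·0.8318^3 = +0.428859
  k=4: (−1)^1·1018.2338/(48)·0.5551^3·0.8318^5 = -1.444619
  k=5: (−1)^2·1018.2338/(240)·0.5551^1·0.8318^7 = +0.648830
d^4_{-2,1}(1.9647) = +0.428859 -1.444619 +0.648830 = -0.366930
|D^4_{-2,1}|² = |d^4_{-2,1}(β)|² = (-0.366930)² = 0.134638 (the z-rotation phases have unit modulus)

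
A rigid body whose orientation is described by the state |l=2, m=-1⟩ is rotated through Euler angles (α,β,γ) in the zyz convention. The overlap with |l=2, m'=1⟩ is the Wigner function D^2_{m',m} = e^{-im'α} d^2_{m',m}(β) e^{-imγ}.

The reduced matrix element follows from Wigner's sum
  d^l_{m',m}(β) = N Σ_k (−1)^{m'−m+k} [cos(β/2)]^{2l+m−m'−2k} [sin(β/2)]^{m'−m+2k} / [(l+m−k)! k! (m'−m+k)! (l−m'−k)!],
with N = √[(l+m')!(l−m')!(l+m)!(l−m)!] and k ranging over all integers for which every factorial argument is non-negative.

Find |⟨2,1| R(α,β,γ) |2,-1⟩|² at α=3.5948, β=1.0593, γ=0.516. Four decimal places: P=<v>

First d^2_{1,-1}(β=1.0593), then the phase factors e^{-i(1)α} and e^{-i(-1)γ}:
c=cos(1.0593/2)=0.862984, s=sin(1.0593/2)=0.505231; N=√[6·1·1·6]=6.000000
k∈{0,1} keeps every argument non-negative
  k=0: (−1)^2·6.0000/(2)·0.8630^2·0.5052^2 = +0.570305
  k=1: (−1)^3·6.0000/(6)·0.8630^0·0.5052^4 = -0.065157
d^2_{1,-1}(1.0593) = +0.570305 -0.065157 = +0.505148
|D^2_{1,-1}|² = |d^2_{1,-1}(β)|² = (+0.505148)² = 0.255175 (the z-rotation phases have unit modulus)

P=0.2552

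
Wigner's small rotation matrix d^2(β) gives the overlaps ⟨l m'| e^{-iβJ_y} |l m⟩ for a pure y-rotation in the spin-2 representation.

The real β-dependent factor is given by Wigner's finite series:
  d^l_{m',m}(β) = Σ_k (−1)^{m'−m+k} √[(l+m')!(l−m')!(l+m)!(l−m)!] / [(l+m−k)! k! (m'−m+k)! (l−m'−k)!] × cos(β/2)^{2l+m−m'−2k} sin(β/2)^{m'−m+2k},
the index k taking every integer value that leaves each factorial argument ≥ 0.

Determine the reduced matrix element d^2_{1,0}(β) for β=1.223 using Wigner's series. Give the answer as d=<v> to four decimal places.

d=-0.3924

d^2_{1,0}(β=1.223) via Wigner's sum:
Half-angle: c=0.818788, s=0.574096. N=√(6·1·2·2)=4.898979
The bounds max(0,m−m')=0 and min(l+m,l−m')=1 give 2 terms
  k=0: (−1)^1·4.8990/(2)·0.8188^3·0.5741^1 = -0.771924
  k=1: (−1)^2·4.8990/(2)·0.8188^1·0.5741^3 = +0.379491
d^2_{1,0}(1.223) = -0.771924 +0.379491 = -0.392433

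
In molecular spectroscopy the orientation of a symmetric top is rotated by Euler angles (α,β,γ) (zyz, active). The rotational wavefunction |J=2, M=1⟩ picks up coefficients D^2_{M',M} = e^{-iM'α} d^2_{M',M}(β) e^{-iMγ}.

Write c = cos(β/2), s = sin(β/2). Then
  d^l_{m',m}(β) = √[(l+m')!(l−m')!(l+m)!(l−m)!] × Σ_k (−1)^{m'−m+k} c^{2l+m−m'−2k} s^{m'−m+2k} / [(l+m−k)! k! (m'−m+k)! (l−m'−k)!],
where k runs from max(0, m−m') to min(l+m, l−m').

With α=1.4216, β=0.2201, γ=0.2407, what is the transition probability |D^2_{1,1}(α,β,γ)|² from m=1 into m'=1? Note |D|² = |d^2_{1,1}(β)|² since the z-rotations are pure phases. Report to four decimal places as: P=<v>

First d^2_{1,1}(β=0.2201), then the phase factors e^{-i(1)α} and e^{-i(1)γ}:
c=cos(0.2201/2)=0.993951, s=sin(0.2201/2)=0.109828; N=√[6·1·6·1]=6.000000
k: max(0,(1)−(1))=0 … min(2+(1),2−(1))=1
  k=0: (−1)^0·6.0000/(6)·0.9940^4·0.1098^0 = +0.976021
  k=1: (−1)^1·6.0000/(2)·0.9940^2·0.1098^2 = -0.035750
d^2_{1,1}(0.2201) = +0.976021 -0.035750 = +0.940271
|D^2_{1,1}|² = |d^2_{1,1}(β)|² = (+0.940271)² = 0.884110 (the z-rotation phases have unit modulus)

P=0.8841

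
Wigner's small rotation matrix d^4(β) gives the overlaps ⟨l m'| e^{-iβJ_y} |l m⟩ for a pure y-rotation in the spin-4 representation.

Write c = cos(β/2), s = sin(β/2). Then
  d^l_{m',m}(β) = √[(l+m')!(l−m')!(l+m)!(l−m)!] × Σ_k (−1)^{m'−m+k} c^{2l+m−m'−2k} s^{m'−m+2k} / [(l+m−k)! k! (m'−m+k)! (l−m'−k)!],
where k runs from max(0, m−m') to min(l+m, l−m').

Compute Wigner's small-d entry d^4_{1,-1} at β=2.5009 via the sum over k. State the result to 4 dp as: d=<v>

d=0.1982

d^4_{1,-1}(β=2.5009) via Wigner's sum:
With c≡cos(β/2)=0.314895 and s≡sin(β/2)=0.949126, N=[120·6·6·120]^{1/2}=720.000000
k∈{0,1,2,3} keeps every argument non-negative
  k=0: (−1)^2·720.0000/(72)·0.3149^6·0.9491^2 = +0.008783
  k=1: (−1)^3·720.0000/(24)·0.3149^4·0.9491^4 = -0.239377
  k=2: (−1)^4·720.0000/(48)·0.3149^2·0.9491^6 = +1.087346
  k=3: (−1)^5·720.0000/(720)·0.3149^0·0.9491^8 = -0.658556
d^4_{1,-1}(2.5009) = +0.008783 -0.239377 +1.087346 -0.658556 = +0.198197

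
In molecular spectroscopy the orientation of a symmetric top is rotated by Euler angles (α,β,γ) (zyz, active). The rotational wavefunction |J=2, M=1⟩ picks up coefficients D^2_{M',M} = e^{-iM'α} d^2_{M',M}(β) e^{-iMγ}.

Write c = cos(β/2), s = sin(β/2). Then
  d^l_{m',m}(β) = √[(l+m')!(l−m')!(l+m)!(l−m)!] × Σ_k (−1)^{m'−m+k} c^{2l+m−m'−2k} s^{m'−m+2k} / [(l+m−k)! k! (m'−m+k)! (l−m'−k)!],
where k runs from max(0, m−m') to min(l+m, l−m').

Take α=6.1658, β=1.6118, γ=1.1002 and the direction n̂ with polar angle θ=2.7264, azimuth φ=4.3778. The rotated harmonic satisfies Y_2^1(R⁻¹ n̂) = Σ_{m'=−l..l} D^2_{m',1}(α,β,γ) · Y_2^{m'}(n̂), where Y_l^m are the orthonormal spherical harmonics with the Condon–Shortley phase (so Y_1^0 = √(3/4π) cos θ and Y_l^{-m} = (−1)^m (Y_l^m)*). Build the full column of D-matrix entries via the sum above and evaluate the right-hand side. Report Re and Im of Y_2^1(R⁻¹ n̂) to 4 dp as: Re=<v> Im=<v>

Need the full column D^2_{m',1} for m'=−2..2 at α=6.1658, β=1.6118, γ=1.1002.
cos(β/2)=0.692462, sin(β/2)=0.721454
d^2_{-2,1}: single k=3 term ⇒ +0.520059;  D = +0.121510-0.505664i
d^2_{-1,1}: k∈[2..3] ⇒ +0.748740 -0.270916 = +0.477824;  D = +0.165285-0.448326i
d^2_{0,1}: k∈[1..2] ⇒ +0.586776 -0.636939 = -0.050163;  D = -0.022745+0.044710i
d^2_{1,1}: k∈[0..1] ⇒ +0.229924 -0.748740 = -0.518816;  D = -0.287778+0.431687i
d^2_{2,1}: single k=0 term ⇒ -0.479101;  D = -0.310607+0.364775i
Y_2^{m'}(θ=2.7264,φ=4.3778) and Σ D·Y over m':
  (+0.1215-0.5057i)·(-0.0493-0.0390i)  (+0.1653-0.4483i)·(+0.0936-0.2693i)  (-0.0227+0.0447i)·(+0.4768+0.0000i)  (-0.2878+0.4317i)·(-0.0936-0.2693i)  (-0.3106+0.3648i)·(-0.0493+0.0390i)
Y_2^1(R⁻¹ n̂) = +0.002481-0.037992i

Re=0.0025 Im=-0.0380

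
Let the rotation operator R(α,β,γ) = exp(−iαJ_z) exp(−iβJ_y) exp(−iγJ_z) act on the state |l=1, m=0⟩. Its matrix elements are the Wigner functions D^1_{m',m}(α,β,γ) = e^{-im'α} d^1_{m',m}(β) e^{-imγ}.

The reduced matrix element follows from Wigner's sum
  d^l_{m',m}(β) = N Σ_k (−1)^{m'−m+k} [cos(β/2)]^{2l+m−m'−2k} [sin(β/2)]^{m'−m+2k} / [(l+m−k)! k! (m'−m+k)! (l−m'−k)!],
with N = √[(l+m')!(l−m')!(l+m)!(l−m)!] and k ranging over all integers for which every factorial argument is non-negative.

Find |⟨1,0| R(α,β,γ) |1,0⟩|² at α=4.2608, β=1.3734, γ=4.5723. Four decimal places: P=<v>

P=0.0385

Split into d^1_{0,0}(β=1.3734) × two z-phases.
With c≡cos(β/2)=0.773342 and s≡sin(β/2)=0.633989, N=[1·1·1·1]^{1/2}=1.000000
k: max(0,(0)−(0))=0 … min(1+(0),1−(0))=1
  k=0: (−1)^0·1.0000/(1)·0.7733^2·0.6340^0 = +0.598058
  k=1: (−1)^1·1.0000/(1)·0.7733^0·0.6340^2 = -0.401942
d^1_{0,0}(1.3734) = +0.598058 -0.401942 = +0.196117
|D^1_{0,0}|² = |d^1_{0,0}(β)|² = (+0.196117)² = 0.038462 (the z-rotation phases have unit modulus)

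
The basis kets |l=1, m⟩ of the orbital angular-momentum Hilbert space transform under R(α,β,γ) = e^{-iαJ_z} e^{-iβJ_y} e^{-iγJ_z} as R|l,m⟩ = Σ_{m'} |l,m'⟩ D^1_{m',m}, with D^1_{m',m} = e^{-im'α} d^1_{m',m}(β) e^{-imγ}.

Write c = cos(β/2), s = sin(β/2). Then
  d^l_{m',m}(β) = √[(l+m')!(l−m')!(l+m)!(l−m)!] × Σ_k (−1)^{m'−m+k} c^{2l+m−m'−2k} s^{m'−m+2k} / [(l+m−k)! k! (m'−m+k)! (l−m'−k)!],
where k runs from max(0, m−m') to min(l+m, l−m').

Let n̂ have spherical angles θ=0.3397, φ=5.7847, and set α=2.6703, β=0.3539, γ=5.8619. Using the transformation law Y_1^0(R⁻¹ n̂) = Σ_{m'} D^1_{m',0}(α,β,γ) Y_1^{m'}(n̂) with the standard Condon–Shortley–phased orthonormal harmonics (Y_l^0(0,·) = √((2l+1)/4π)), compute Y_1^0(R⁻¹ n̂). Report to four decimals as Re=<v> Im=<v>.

Re=0.3757 Im=0.0000

Need the full column D^1_{m',0} for m'=−1..1 at α=2.6703, β=0.3539, γ=5.8619.
cos(β/2)=0.984385, sin(β/2)=0.176028
d^1_{-1,0}: single k=1 term ⇒ +0.245054;  D = -0.218339+0.111264i
d^1_{0,0}: k∈[0..1] ⇒ +0.969014 -0.030986 = +0.938028;  D = +0.938028+0.000000i
d^1_{1,0}: single k=0 term ⇒ -0.245054;  D = +0.218339+0.111264i
Y_1^{m'}(θ=0.3397,φ=5.7847) and Σ D·Y over m':
  (-0.2183+0.1113i)·(+0.1011+0.0550i)  (+0.9380+0.0000i)·(+0.4607+0.0000i)  (+0.2183+0.1113i)·(-0.1011+0.0550i)
Y_1^0(R⁻¹ n̂) = +0.375732+0.000000i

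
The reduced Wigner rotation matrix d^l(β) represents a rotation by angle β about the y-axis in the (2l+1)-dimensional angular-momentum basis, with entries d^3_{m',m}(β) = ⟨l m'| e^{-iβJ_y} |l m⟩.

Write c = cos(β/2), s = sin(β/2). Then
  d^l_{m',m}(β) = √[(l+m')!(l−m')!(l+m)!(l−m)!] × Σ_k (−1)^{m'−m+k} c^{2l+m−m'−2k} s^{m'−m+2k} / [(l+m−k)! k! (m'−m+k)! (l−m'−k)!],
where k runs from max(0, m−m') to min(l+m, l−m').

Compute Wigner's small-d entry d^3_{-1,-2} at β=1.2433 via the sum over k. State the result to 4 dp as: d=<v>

d=0.0173

d^3_{-1,-2}(β=1.2433) via Wigner's sum:
c=cos(1.2433/2)=0.812919, s=sin(1.2433/2)=0.582377; N=√[2·24·1·120]=75.894664
k∈{0,1} keeps every argument non-negative
  k=0: (−1)^1·75.8947/(24)·0.8129^5·0.5824^1 = -0.653792
  k=1: (−1)^2·75.8947/(12)·0.8129^3·0.5824^3 = +0.671096
d^3_{-1,-2}(1.2433) = -0.653792 +0.671096 = +0.017303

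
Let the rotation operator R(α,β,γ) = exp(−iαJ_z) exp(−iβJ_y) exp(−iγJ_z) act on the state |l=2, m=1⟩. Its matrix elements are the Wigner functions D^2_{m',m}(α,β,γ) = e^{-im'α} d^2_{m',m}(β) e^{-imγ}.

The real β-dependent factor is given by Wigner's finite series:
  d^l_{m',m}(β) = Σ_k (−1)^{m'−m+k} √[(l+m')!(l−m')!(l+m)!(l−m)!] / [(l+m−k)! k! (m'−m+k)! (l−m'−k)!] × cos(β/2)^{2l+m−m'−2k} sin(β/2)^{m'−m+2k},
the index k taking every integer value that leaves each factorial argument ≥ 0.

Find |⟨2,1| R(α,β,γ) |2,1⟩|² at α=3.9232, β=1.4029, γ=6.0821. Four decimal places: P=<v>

P=0.1509

Split into d^2_{1,1}(β=1.4029) × two z-phases.
Half-angle: c=0.763907, s=0.645326. N=√(6·1·6·1)=6.000000
k∈{0,1} keeps every argument non-negative
  k=0: (−1)^0·6.0000/(6)·0.7639^4·0.6453^0 = +0.340536
  k=1: (−1)^1·6.0000/(2)·0.7639^2·0.6453^2 = -0.729056
d^2_{1,1}(1.4029) = +0.340536 -0.729056 = -0.388520
|D^2_{1,1}|² = |d^2_{1,1}(β)|² = (-0.388520)² = 0.150948 (the z-rotation phases have unit modulus)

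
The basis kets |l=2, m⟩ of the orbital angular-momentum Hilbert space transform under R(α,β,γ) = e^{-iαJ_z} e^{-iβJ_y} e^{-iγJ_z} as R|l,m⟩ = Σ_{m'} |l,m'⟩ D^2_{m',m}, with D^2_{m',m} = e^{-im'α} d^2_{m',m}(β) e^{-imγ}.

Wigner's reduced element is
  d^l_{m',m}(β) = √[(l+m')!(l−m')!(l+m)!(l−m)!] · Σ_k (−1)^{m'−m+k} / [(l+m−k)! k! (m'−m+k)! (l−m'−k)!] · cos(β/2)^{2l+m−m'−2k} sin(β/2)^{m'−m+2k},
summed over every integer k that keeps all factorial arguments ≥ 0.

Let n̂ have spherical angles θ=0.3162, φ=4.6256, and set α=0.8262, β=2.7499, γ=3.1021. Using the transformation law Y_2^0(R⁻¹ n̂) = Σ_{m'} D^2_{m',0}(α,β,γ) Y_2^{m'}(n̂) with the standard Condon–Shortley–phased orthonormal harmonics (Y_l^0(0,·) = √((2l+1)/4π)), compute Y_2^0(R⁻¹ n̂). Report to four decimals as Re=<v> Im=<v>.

Need the full column D^2_{m',0} for m'=−2..2 at α=0.8262, β=2.7499, γ=3.1021.
cos(β/2)=0.194597, sin(β/2)=0.980883
d^2_{-2,0}: single k=2 term ⇒ +0.089245;  D = -0.007275+0.088948i
d^2_{-1,0}: k∈[1..2] ⇒ +0.017705 -0.449845 = -0.432140;  D = -0.292851-0.317779i
d^2_{0,0}: k∈[0..2] ⇒ +0.001434 -0.145736 +0.925698 = +0.781396;  D = +0.781396+0.000000i
d^2_{1,0}: k∈[0..1] ⇒ -0.017705 +0.449845 = +0.432140;  D = +0.292851-0.317779i
d^2_{2,0}: single k=0 term ⇒ +0.089245;  D = -0.007275-0.088948i
Y_2^{m'}(θ=0.3162,φ=4.6256) and Σ D·Y over m':
  (-0.0073+0.0889i)·(-0.0368-0.0065i)  (-0.2929-0.3178i)·(-0.0198+0.2275i)  (+0.7814+0.0000i)·(+0.5393+0.0000i)  (+0.2929-0.3178i)·(+0.0198+0.2275i)  (-0.0073-0.0889i)·(-0.0368+0.0065i)
Y_2^0(R⁻¹ n̂) = +0.579241+0.000000i

Re=0.5792 Im=0.0000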